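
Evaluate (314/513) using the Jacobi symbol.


Compute (314/513) via quadratic reciprocity:
  pull out 2: (2/513) = +1  (since 513 mod 8 = 1)
  reciprocity: (157/513) -> +(513/157)
  reduce: (42/157)
  pull out 2: (2/157) = -1  (since 157 mod 8 = 5)
  reciprocity: (21/157) -> +(157/21)
  reduce: (10/21)
  pull out 2: (2/21) = -1  (since 21 mod 8 = 5)
  reciprocity: (5/21) -> +(21/5)
  reduce: (1/5)
  (1/5) = 1
Product of signs = 1

1


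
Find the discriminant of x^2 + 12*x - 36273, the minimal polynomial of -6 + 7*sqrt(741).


The element -6 + 7*sqrt(741) has minimal polynomial:
x^2 + 12*x - 36273
Discriminant = (12)^2 - 4*(-36273)
= 144 + 145092
= 145236

145236


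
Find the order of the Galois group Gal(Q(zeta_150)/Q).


|Gal(Q(zeta_150)/Q)| = phi(150)
= 40

40


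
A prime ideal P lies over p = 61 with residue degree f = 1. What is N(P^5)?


N(P^a) = p^(a*f)
= 61^(5*1)
= 61^5
= 844596301

844596301


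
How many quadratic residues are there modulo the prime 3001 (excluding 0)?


For prime p, the number of non-zero quadratic residues is (p-1)/2.
= (3001-1)/2
= 1500

1500


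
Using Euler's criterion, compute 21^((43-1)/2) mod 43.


p = 43 is prime and the exponent is (p-1)/2 = 21, so by Euler's criterion 21^21 = (21/43) = +1 or -1 mod 43.
Compute by square-and-multiply:
  21 = 16 + 4 + 1 (binary 10101)
  Repeated squaring mod 43: 21^1 = 21, 21^2 = 11, 21^4 = 35, 21^8 = 21, 21^16 = 11
  21^21 = 21^16 * 21^4 * 21^1 = 11 * 35 * 21 mod 43
    11 * 35 = 385 = 41 mod 43
    41 * 21 = 861 = 1 mod 43
  21^21 = 1 mod 43
Result 1: 21 is a quadratic residue mod 43.
21^21 mod 43 = 1

1


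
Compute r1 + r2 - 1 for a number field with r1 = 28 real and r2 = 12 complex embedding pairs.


By Dirichlet's unit theorem:
rank = r1 + r2 - 1
= 28 + 12 - 1
= 39

39


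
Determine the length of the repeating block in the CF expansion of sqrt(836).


Run the CF algorithm for sqrt(836).
a_0 = floor(sqrt(836)) = 28; set m_0=0, q_0=1.
Recurrence: m' = q*a - m,  q' = (d - m'^2)/q,  a' = floor((a_0 + m')/q').
  step 1: m=28, q=52, a=1
  step 2: m=24, q=5, a=10
  step 3: m=26, q=32, a=1
  step 4: m=6, q=25, a=1
  step 5: m=19, q=19, a=2
  step 6: m=19, q=25, a=1
  step 7: m=6, q=32, a=1
  step 8: m=26, q=5, a=10
  step 9: m=24, q=52, a=1
  step 10: m=28, q=1, a=56
a_10 = 2*a_0 = 56, so the period closes here.
sqrt(836) = [28; 1, 10, 1, 1, 2, 1, 1, 10, 1, 56]
Period length = 10

10


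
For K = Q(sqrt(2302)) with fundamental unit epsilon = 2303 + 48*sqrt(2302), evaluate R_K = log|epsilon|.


epsilon = 2303 + 48*sqrt(2302)
= 4605.9998
R = ln(4605.9998)
= 8.4351

8.4351


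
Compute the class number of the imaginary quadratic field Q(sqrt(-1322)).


K = Q(sqrt(-1322)). d mod 4 = 2, so D = disc(K) = 4d = -5288
h(K) equals the number of primitive reduced positive-definite forms (a, b, c) = a*x^2 + b*x*y + c*y^2 with b^2 - 4ac = D,
where reduced means |b| <= a <= c, with b >= 0 whenever |b| = a or a = c, and primitive means gcd(a, b, c) = 1.
Reduced forces 3a^2 <= |D| = 5288, so 1 <= a <= 41; b must have the parity of D, and c = (b^2 - D)/(4a) must be an integer >= a.
Enumerate a = 1..41, b in [-a, a]:
  a=1: (1, 0, 1322)  [1]
  a=2: (2, 0, 661)  [1]
  a=3: (3, -2, 441), (3, 2, 441)  [2]
  a=4..5: none
  a=6: (6, -4, 221), (6, 4, 221)  [2]
  a=7: (7, -2, 189), (7, 2, 189)  [2]
  a=8: none
  a=9: (9, -2, 147), (9, 2, 147)  [2]
  a=10: none
  a=11: (11, -6, 121), (11, 6, 121)  [2]
  a=12: none
  a=13: (13, -4, 102), (13, 4, 102)  [2]
  a=14: (14, -12, 97), (14, 12, 97)  [2]
  a=15..16: none
  a=17: (17, -4, 78), (17, 4, 78)  [2]
  a=18: (18, -16, 77), (18, 16, 77)  [2]
  a=19..20: none
  a=21: (21, -16, 66), (21, -2, 63), (21, 2, 63), (21, 16, 66)  [4]
  a=22: (22, -16, 63), (22, 16, 63)  [2]
  a=23: (23, -18, 61), (23, 18, 61)  [2]
  a=24..25: none
  a=26: (26, -4, 51), (26, 4, 51)  [2]
  a=27: (27, -2, 49), (27, 2, 49)  [2]
  a=28..32: none
  a=33: (33, -28, 46), (33, -16, 42), (33, 16, 42), (33, 28, 46)  [4]
  a=34: (34, -4, 39), (34, 4, 39)  [2]
  a=35..36: none
  a=37: (37, -22, 39), (37, 22, 39)  [2]
  a=38..40: none
  a=41: (41, -40, 42), (41, 40, 42)  [2]
Total reduced forms: 1 + 1 + 2 + 2 + 2 + 2 + 2 + 2 + 2 + 2 + 2 + 4 + 2 + 2 + 2 + 2 + 4 + 2 + 2 + 2 = 42
h = 42

42


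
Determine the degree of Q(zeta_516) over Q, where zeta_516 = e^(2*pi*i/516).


The degree equals Euler's totient phi(516).
516 = 2^2 * 3 * 43
phi(516) = 168

168


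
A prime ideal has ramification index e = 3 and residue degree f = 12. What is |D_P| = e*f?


|D_P| = e * f
= 3 * 12
= 36

36


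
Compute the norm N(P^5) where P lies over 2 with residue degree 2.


N(P^a) = p^(a*f)
= 2^(5*2)
= 2^10
= 1024

1024


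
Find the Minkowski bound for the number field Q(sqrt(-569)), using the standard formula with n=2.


d = -569, d mod 4 = 3, so disc(K) = 4d = -2276; |disc(K)| = 2276
Imaginary quadratic field, so n = 2, s = r2 = 1, r1 = 0
M = (n!/n^n) * (4/pi)^s * sqrt(|disc(K)|) = (2!/2^2) * (4/pi)^1 * sqrt(2276)
= 0.5 * 1.273240 * 47.707442
= 30.3715

30.3715


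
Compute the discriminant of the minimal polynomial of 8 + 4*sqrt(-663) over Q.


The element 8 + 4*sqrt(-663) has minimal polynomial:
x^2 - 16*x + 10672
Discriminant = (-16)^2 - 4*(10672)
= 256 - 42688
= -42432

-42432


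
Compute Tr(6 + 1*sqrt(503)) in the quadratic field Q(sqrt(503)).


Tr(a + b*sqrt(d)) = (a + b*sqrt(d)) + (a - b*sqrt(d)) = 2a
= 2 * (6)
= 12

12


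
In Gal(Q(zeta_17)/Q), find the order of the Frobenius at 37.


The Frobenius at p in Gal(Q(zeta_n)/Q) = (Z/nZ)* is the class of p, so its order is ord_17(37), the smallest k >= 1 with 37^k = 1 mod 17.
n = 17 = 17, phi(17) = 16; the order divides phi(n).
Divisors of 16: 1, 2, 4, 8, 16
Repeated squaring mod 17: 37^1 = 3, 37^2 = 9, 37^4 = 13, 37^8 = 16, 37^16 = 1
Test divisors in increasing order:
  k=1: 37^1 = 3 mod 17
  k=2: 37^2 = 9 mod 17
  k=4: 37^4 = 13 mod 17
  k=8: 37^8 = 16 mod 17
  k=16: 37^16 = 1 mod 17  <- first divisor giving 1
Order = 16

16


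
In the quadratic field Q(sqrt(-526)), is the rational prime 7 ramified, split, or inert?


K = Q(sqrt(-526)). Since d mod 4 = 2, disc(K) = -2104.
Check p | disc: -2104 mod 7 = 3.
p does not divide disc. Compute Legendre symbol (d/p):
6^((7-1)/2) mod 7 = -1
(d/p) = -1, so p is inert: (p) stays prime with e=1, f=2, g=1.
Therefore p is inert.

inert


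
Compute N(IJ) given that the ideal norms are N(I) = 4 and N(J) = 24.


N(IJ) = N(I) * N(J)
= 4 * 24
= 96

96


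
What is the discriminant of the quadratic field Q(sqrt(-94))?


For K = Q(sqrt(d)) with d squarefree: disc(K) = d if d = 1 mod 4, and disc(K) = 4d if d = 2 or 3 mod 4.
Here d = -94, and d mod 4 = 2.
d = 2 mod 4, not 1 (O_K = Z[sqrt(d)]), so disc(K) = 4d = 4 * (-94) = -376

-376


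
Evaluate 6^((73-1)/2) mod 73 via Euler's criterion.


p = 73 is prime and the exponent is (p-1)/2 = 36, so by Euler's criterion 6^36 = (6/73) = +1 or -1 mod 73.
Compute by square-and-multiply:
  36 = 32 + 4 (binary 100100)
  Repeated squaring mod 73: 6^1 = 6, 6^2 = 36, 6^4 = 55, 6^8 = 32, 6^16 = 2, 6^32 = 4
  6^36 = 6^32 * 6^4 = 4 * 55 mod 73
    4 * 55 = 220 = 1 mod 73
  6^36 = 1 mod 73
Result 1: 6 is a quadratic residue mod 73.
6^36 mod 73 = 1

1


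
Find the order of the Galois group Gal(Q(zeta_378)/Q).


|Gal(Q(zeta_378)/Q)| = phi(378)
= 108

108


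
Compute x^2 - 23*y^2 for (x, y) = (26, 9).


x^2 - d*y^2
= 26^2 - 23*9^2
= 676 - 1863
= -1187

-1187


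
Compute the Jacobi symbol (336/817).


Compute (336/817) via quadratic reciprocity:
  pull out 2: (2/817) = +1  (since 817 mod 8 = 1)
  pull out 2: (2/817) = +1  (since 817 mod 8 = 1)
  pull out 2: (2/817) = +1  (since 817 mod 8 = 1)
  pull out 2: (2/817) = +1  (since 817 mod 8 = 1)
  reciprocity: (21/817) -> +(817/21)
  reduce: (19/21)
  reciprocity: (19/21) -> +(21/19)
  reduce: (2/19)
  pull out 2: (2/19) = -1  (since 19 mod 8 = 3)
  (1/19) = 1
Product of signs = -1

-1


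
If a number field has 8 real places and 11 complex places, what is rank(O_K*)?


By Dirichlet's unit theorem:
rank = r1 + r2 - 1
= 8 + 11 - 1
= 18

18


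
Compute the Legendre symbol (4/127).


p = 127 is prime, so compute (4/127) with the reciprocity algorithm (Jacobi-symbol steps: pull out 2s via (2/n), flip via reciprocity, reduce):
  pull out 2: (2/127) = +1  (since 127 mod 8 = 7)
  pull out 2: (2/127) = +1  (since 127 mod 8 = 7)
  (1/127) = 1
Product of signs = 1
(4/127) = 1

1


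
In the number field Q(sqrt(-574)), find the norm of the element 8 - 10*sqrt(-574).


N(a + b*sqrt(d)) = a^2 - d*b^2
= (8)^2 - (-574)*(-10)^2
= 64 + 57400
= 57464

57464


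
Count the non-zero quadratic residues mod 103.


For prime p, the number of non-zero quadratic residues is (p-1)/2.
= (103-1)/2
= 51

51


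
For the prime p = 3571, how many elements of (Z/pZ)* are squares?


For prime p, the number of non-zero quadratic residues is (p-1)/2.
= (3571-1)/2
= 1785

1785


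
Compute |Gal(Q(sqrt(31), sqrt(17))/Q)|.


The 2 square roots of distinct primes are multiplicatively independent over Q,
so [K:Q] = 2^2 and Gal(K/Q) is isomorphic to (Z/2Z)^2.
|Gal| = 2^2 = 4

4


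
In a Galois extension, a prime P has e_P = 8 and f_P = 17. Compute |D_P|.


|D_P| = e * f
= 8 * 17
= 136

136


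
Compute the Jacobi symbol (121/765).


Compute (121/765) via quadratic reciprocity:
  reciprocity: (121/765) -> +(765/121)
  reduce: (39/121)
  reciprocity: (39/121) -> +(121/39)
  reduce: (4/39)
  pull out 2: (2/39) = +1  (since 39 mod 8 = 7)
  pull out 2: (2/39) = +1  (since 39 mod 8 = 7)
  (1/39) = 1
Product of signs = 1

1


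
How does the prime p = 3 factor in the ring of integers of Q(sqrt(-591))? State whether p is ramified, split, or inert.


K = Q(sqrt(-591)). Since d mod 4 = 1, disc(K) = -591.
Check p | disc: -591 mod 3 = 0.
p divides disc, so p ramifies: (p) = P^2 with e=2, f=1, g=1.
Therefore p is ramified.

ramified


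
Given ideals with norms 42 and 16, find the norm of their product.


N(IJ) = N(I) * N(J)
= 42 * 16
= 672

672


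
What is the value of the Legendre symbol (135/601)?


p = 601 is prime, so compute (135/601) with the reciprocity algorithm (Jacobi-symbol steps: pull out 2s via (2/n), flip via reciprocity, reduce):
  reciprocity: (135/601) -> +(601/135)
  reduce: (61/135)
  reciprocity: (61/135) -> +(135/61)
  reduce: (13/61)
  reciprocity: (13/61) -> +(61/13)
  reduce: (9/13)
  reciprocity: (9/13) -> +(13/9)
  reduce: (4/9)
  pull out 2: (2/9) = +1  (since 9 mod 8 = 1)
  pull out 2: (2/9) = +1  (since 9 mod 8 = 1)
  (1/9) = 1
Product of signs = 1
(135/601) = 1

1


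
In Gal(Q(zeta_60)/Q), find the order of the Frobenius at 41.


The Frobenius at p in Gal(Q(zeta_n)/Q) = (Z/nZ)* is the class of p, so its order is ord_60(41), the smallest k >= 1 with 41^k = 1 mod 60.
n = 60 = 2^2 * 3 * 5, phi(60) = 16; the order divides phi(n).
Divisors of 16: 1, 2, 4, 8, 16
Repeated squaring mod 60: 41^1 = 41, 41^2 = 1, 41^4 = 1, 41^8 = 1, 41^16 = 1
Test divisors in increasing order:
  k=1: 41^1 = 41 mod 60
  k=2: 41^2 = 1 mod 60  <- first divisor giving 1
Order = 2

2


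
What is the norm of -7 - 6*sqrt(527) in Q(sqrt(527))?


N(a + b*sqrt(d)) = a^2 - d*b^2
= (-7)^2 - (527)*(-6)^2
= 49 - 18972
= -18923

-18923


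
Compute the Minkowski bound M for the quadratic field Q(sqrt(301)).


d = 301, d mod 4 = 1, so disc(K) = d = 301; |disc(K)| = 301
Real quadratic field, so n = 2, s = r2 = 0, r1 = 2
M = (n!/n^n) * (4/pi)^s * sqrt(|disc(K)|) = (2!/2^2) * (4/pi)^0 * sqrt(301)
= 0.5 * 1.000000 * 17.349352
= 8.6747

8.6747


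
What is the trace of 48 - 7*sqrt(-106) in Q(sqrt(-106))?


Tr(a + b*sqrt(d)) = (a + b*sqrt(d)) + (a - b*sqrt(d)) = 2a
= 2 * (48)
= 96

96


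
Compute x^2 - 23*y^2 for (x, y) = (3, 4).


x^2 - d*y^2
= 3^2 - 23*4^2
= 9 - 368
= -359

-359


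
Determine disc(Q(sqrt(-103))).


For K = Q(sqrt(d)) with d squarefree: disc(K) = d if d = 1 mod 4, and disc(K) = 4d if d = 2 or 3 mod 4.
Here d = -103, and d mod 4 = 1.
d = 1 mod 4 (O_K = Z[(1+sqrt(d))/2]), so disc(K) = d = -103

-103


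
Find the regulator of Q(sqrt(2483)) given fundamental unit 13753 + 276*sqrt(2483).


epsilon = 13753 + 276*sqrt(2483)
= 27506.0000
R = ln(27506.0000)
= 10.2222

10.2222


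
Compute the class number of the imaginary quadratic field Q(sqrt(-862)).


K = Q(sqrt(-862)). d mod 4 = 2, so D = disc(K) = 4d = -3448
h(K) equals the number of primitive reduced positive-definite forms (a, b, c) = a*x^2 + b*x*y + c*y^2 with b^2 - 4ac = D,
where reduced means |b| <= a <= c, with b >= 0 whenever |b| = a or a = c, and primitive means gcd(a, b, c) = 1.
Reduced forces 3a^2 <= |D| = 3448, so 1 <= a <= 33; b must have the parity of D, and c = (b^2 - D)/(4a) must be an integer >= a.
Enumerate a = 1..33, b in [-a, a]:
  a=1: (1, 0, 862)  [1]
  a=2: (2, 0, 431)  [1]
  a=3..12: none
  a=13: (13, -6, 67), (13, 6, 67)  [2]
  a=14..22: none
  a=23: (23, -18, 41), (23, 18, 41)  [2]
  a=24..25: none
  a=26: (26, -20, 37), (26, 20, 37)  [2]
  a=27..33: none
Total reduced forms: 1 + 1 + 2 + 2 + 2 = 8
h = 8

8


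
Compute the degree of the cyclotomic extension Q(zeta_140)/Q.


The degree equals Euler's totient phi(140).
140 = 2^2 * 5 * 7
phi(140) = 48

48


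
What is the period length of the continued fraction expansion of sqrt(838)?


Run the CF algorithm for sqrt(838).
a_0 = floor(sqrt(838)) = 28; set m_0=0, q_0=1.
Recurrence: m' = q*a - m,  q' = (d - m'^2)/q,  a' = floor((a_0 + m')/q').
  step 1: m=28, q=54, a=1
  step 2: m=26, q=3, a=18
  step 3: m=28, q=18, a=3
  step 4: m=26, q=9, a=6
  step 5: m=28, q=6, a=9
  step 6: m=26, q=27, a=2
  step 7: m=28, q=2, a=28
  step 8: m=28, q=27, a=2
  step 9: m=26, q=6, a=9
  step 10: m=28, q=9, a=6
  step 11: m=26, q=18, a=3
  step 12: m=28, q=3, a=18
  step 13: m=26, q=54, a=1
  step 14: m=28, q=1, a=56
a_14 = 2*a_0 = 56, so the period closes here.
sqrt(838) = [28; 1, 18, 3, 6, 9, 2, 28, 2, 9, 6, 3, 18, 1, 56]
Period length = 14

14


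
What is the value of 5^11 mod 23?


p = 23 is prime and the exponent is (p-1)/2 = 11, so by Euler's criterion 5^11 = (5/23) = +1 or -1 mod 23.
Compute by square-and-multiply:
  11 = 8 + 2 + 1 (binary 1011)
  Repeated squaring mod 23: 5^1 = 5, 5^2 = 2, 5^4 = 4, 5^8 = 16
  5^11 = 5^8 * 5^2 * 5^1 = 16 * 2 * 5 mod 23
    16 * 2 = 32 = 9 mod 23
    9 * 5 = 45 = 22 mod 23
  5^11 = 22 mod 23
Result 22 = p - 1 = -1 mod 23: 5 is a quadratic non-residue mod 23. As a residue in [0, p-1] the value is 22.
5^11 mod 23 = 22

22


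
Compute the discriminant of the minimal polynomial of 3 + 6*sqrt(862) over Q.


The element 3 + 6*sqrt(862) has minimal polynomial:
x^2 - 6*x - 31023
Discriminant = (-6)^2 - 4*(-31023)
= 36 + 124092
= 124128

124128


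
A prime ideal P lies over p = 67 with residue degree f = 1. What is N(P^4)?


N(P^a) = p^(a*f)
= 67^(4*1)
= 67^4
= 20151121

20151121


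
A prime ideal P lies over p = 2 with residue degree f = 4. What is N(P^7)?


N(P^a) = p^(a*f)
= 2^(7*4)
= 2^28
= 268435456

268435456


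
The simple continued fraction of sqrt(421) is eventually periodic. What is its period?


Run the CF algorithm for sqrt(421).
a_0 = floor(sqrt(421)) = 20; set m_0=0, q_0=1.
Recurrence: m' = q*a - m,  q' = (d - m'^2)/q,  a' = floor((a_0 + m')/q').
  step 1: m=20, q=21, a=1
  step 2: m=1, q=20, a=1
  step 3: m=19, q=3, a=13
  step 4: m=20, q=7, a=5
  step 5: m=15, q=28, a=1
  step 6: m=13, q=9, a=3
  step 7: m=14, q=25, a=1
  step 8: m=11, q=12, a=2
  step 9: m=13, q=21, a=1
  step 10: m=8, q=17, a=1
  step 11: m=9, q=20, a=1
  step 12: m=11, q=15, a=2
  step 13: m=19, q=4, a=9
  step 14: m=17, q=33, a=1
  step 15: m=16, q=5, a=7
  step 16: m=19, q=12, a=3
  step 17: m=17, q=11, a=3
  step 18: m=16, q=15, a=2
  step 19: m=14, q=15, a=2
  step 20: m=16, q=11, a=3
  step 21: m=17, q=12, a=3
  step 22: m=19, q=5, a=7
  step 23: m=16, q=33, a=1
  step 24: m=17, q=4, a=9
  step 25: m=19, q=15, a=2
  step 26: m=11, q=20, a=1
  step 27: m=9, q=17, a=1
  step 28: m=8, q=21, a=1
  step 29: m=13, q=12, a=2
  step 30: m=11, q=25, a=1
  step 31: m=14, q=9, a=3
  step 32: m=13, q=28, a=1
  step 33: m=15, q=7, a=5
  step 34: m=20, q=3, a=13
  step 35: m=19, q=20, a=1
  step 36: m=1, q=21, a=1
  step 37: m=20, q=1, a=40
a_37 = 2*a_0 = 40, so the period closes here.
sqrt(421) = [20; 1, 1, 13, 5, 1, 3, 1, 2, 1, 1, 1, 2, 9, 1, 7, 3, 3, 2, 2, 3, 3, 7, 1, 9, 2, 1, 1, 1, 2, 1, 3, 1, 5, 13, 1, 1, 40]
Period length = 37

37


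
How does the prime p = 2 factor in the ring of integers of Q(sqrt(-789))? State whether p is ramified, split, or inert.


K = Q(sqrt(-789)). Since d mod 4 = 3, disc(K) = -3156.
Check p | disc: -3156 mod 2 = 0.
p divides disc, so p ramifies: (p) = P^2 with e=2, f=1, g=1.
Therefore p is ramified.

ramified


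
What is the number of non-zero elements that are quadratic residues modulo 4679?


For prime p, the number of non-zero quadratic residues is (p-1)/2.
= (4679-1)/2
= 2339

2339


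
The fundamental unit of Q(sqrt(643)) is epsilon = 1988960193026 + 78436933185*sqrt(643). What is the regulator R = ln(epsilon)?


epsilon = 1988960193026 + 78436933185*sqrt(643)
= 3.9779e+12
R = ln(3.9779e+12)
= 29.0118

29.0118


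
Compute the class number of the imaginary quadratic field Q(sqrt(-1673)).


K = Q(sqrt(-1673)). d mod 4 = 3, so D = disc(K) = 4d = -6692
h(K) equals the number of primitive reduced positive-definite forms (a, b, c) = a*x^2 + b*x*y + c*y^2 with b^2 - 4ac = D,
where reduced means |b| <= a <= c, with b >= 0 whenever |b| = a or a = c, and primitive means gcd(a, b, c) = 1.
Reduced forces 3a^2 <= |D| = 6692, so 1 <= a <= 47; b must have the parity of D, and c = (b^2 - D)/(4a) must be an integer >= a.
Enumerate a = 1..47, b in [-a, a]:
  a=1: (1, 0, 1673)  [1]
  a=2: (2, 2, 837)  [1]
  a=3: (3, -2, 558), (3, 2, 558)  [2]
  a=4..5: none
  a=6: (6, -2, 279), (6, 2, 279)  [2]
  a=7: (7, 0, 239)  [1]
  a=8: none
  a=9: (9, -2, 186), (9, 2, 186)  [2]
  a=10..12: none
  a=13: (13, -4, 129), (13, 4, 129)  [2]
  a=14: (14, 14, 123)  [1]
  a=15..17: none
  a=18: (18, -2, 93), (18, 2, 93)  [2]
  a=19..20: none
  a=21: (21, -14, 82), (21, 14, 82)  [2]
  a=22: none
  a=23: (23, -22, 78), (23, 22, 78)  [2]
  a=24..25: none
  a=26: (26, -22, 69), (26, 22, 69)  [2]
  a=27: (27, -2, 62), (27, 2, 62)  [2]
  a=28: none
  a=29: (29, -6, 58), (29, 6, 58)  [2]
  a=30: none
  a=31: (31, -2, 54), (31, 2, 54)  [2]
  a=32..38: none
  a=39: (39, -22, 46), (39, -4, 43), (39, 4, 43), (39, 22, 46)  [4]
  a=40: none
  a=41: (41, -14, 42), (41, 14, 42)  [2]
  a=42..47: none
Total reduced forms: 1 + 1 + 2 + 2 + 1 + 2 + 2 + 1 + 2 + 2 + 2 + 2 + 2 + 2 + 2 + 4 + 2 = 32
h = 32

32


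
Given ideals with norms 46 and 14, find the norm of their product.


N(IJ) = N(I) * N(J)
= 46 * 14
= 644

644


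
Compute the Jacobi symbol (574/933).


Compute (574/933) via quadratic reciprocity:
  pull out 2: (2/933) = -1  (since 933 mod 8 = 5)
  reciprocity: (287/933) -> +(933/287)
  reduce: (72/287)
  pull out 2: (2/287) = +1  (since 287 mod 8 = 7)
  pull out 2: (2/287) = +1  (since 287 mod 8 = 7)
  pull out 2: (2/287) = +1  (since 287 mod 8 = 7)
  reciprocity: (9/287) -> +(287/9)
  reduce: (8/9)
  pull out 2: (2/9) = +1  (since 9 mod 8 = 1)
  pull out 2: (2/9) = +1  (since 9 mod 8 = 1)
  pull out 2: (2/9) = +1  (since 9 mod 8 = 1)
  (1/9) = 1
Product of signs = -1

-1


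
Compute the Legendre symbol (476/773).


p = 773 is prime, so compute (476/773) with the reciprocity algorithm (Jacobi-symbol steps: pull out 2s via (2/n), flip via reciprocity, reduce):
  pull out 2: (2/773) = -1  (since 773 mod 8 = 5)
  pull out 2: (2/773) = -1  (since 773 mod 8 = 5)
  reciprocity: (119/773) -> +(773/119)
  reduce: (59/119)
  reciprocity: (59/119) -> -(119/59)
  reduce: (1/59)
  (1/59) = 1
Product of signs = -1
(476/773) = -1

-1


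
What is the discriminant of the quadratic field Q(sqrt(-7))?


For K = Q(sqrt(d)) with d squarefree: disc(K) = d if d = 1 mod 4, and disc(K) = 4d if d = 2 or 3 mod 4.
Here d = -7, and d mod 4 = 1.
d = 1 mod 4 (O_K = Z[(1+sqrt(d))/2]), so disc(K) = d = -7

-7


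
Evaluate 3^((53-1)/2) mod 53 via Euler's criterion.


p = 53 is prime and the exponent is (p-1)/2 = 26, so by Euler's criterion 3^26 = (3/53) = +1 or -1 mod 53.
Compute by square-and-multiply:
  26 = 16 + 8 + 2 (binary 11010)
  Repeated squaring mod 53: 3^1 = 3, 3^2 = 9, 3^4 = 28, 3^8 = 42, 3^16 = 15
  3^26 = 3^16 * 3^8 * 3^2 = 15 * 42 * 9 mod 53
    15 * 42 = 630 = 47 mod 53
    47 * 9 = 423 = 52 mod 53
  3^26 = 52 mod 53
Result 52 = p - 1 = -1 mod 53: 3 is a quadratic non-residue mod 53. As a residue in [0, p-1] the value is 52.
3^26 mod 53 = 52

52


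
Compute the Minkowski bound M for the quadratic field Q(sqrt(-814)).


d = -814, d mod 4 = 2, so disc(K) = 4d = -3256; |disc(K)| = 3256
Imaginary quadratic field, so n = 2, s = r2 = 1, r1 = 0
M = (n!/n^n) * (4/pi)^s * sqrt(|disc(K)|) = (2!/2^2) * (4/pi)^1 * sqrt(3256)
= 0.5 * 1.273240 * 57.061370
= 36.3264

36.3264


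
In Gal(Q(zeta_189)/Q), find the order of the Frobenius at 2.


The Frobenius at p in Gal(Q(zeta_n)/Q) = (Z/nZ)* is the class of p, so its order is ord_189(2), the smallest k >= 1 with 2^k = 1 mod 189.
n = 189 = 3^3 * 7, phi(189) = 108; the order divides phi(n).
Divisors of 108: 1, 2, 3, 4, 6, 9, 12, 18, 27, 36, 54, 108
Repeated squaring mod 189: 2^1 = 2, 2^2 = 4, 2^4 = 16, 2^8 = 67, 2^16 = 142, 2^32 = 130, 2^64 = 79
Test divisors in increasing order:
  k=1: 2^1 = 2 mod 189
  k=2: 2^2 = 4 mod 189
  k=3: 2^3 = 4 * 2 = 8 mod 189
  k=4: 2^4 = 16 mod 189
  k=6: 2^6 = 16 * 4 = 64 mod 189
  k=9: 2^9 = 67 * 2 = 134 mod 189
  k=12: 2^12 = 67 * 16 = 127 mod 189
  k=18: 2^18 = 142 * 4 = 1 mod 189  <- first divisor giving 1
Order = 18

18


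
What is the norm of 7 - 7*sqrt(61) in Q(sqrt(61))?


N(a + b*sqrt(d)) = a^2 - d*b^2
= (7)^2 - (61)*(-7)^2
= 49 - 2989
= -2940

-2940


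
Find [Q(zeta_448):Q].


The degree equals Euler's totient phi(448).
448 = 2^6 * 7
phi(448) = 192

192


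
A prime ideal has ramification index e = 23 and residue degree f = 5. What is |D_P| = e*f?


|D_P| = e * f
= 23 * 5
= 115

115


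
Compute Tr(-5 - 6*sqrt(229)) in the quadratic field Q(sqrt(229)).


Tr(a + b*sqrt(d)) = (a + b*sqrt(d)) + (a - b*sqrt(d)) = 2a
= 2 * (-5)
= -10

-10


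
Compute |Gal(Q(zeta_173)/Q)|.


|Gal(Q(zeta_173)/Q)| = phi(173)
= 172

172


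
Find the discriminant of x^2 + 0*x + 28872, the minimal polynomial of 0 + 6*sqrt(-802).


The element 0 + 6*sqrt(-802) has minimal polynomial:
x^2 + 0*x + 28872
Discriminant = (0)^2 - 4*(28872)
= 0 - 115488
= -115488

-115488


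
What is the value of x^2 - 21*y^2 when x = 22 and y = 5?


x^2 - d*y^2
= 22^2 - 21*5^2
= 484 - 525
= -41

-41


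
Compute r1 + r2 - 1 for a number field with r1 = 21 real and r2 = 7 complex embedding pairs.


By Dirichlet's unit theorem:
rank = r1 + r2 - 1
= 21 + 7 - 1
= 27

27


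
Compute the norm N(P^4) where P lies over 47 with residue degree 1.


N(P^a) = p^(a*f)
= 47^(4*1)
= 47^4
= 4879681

4879681


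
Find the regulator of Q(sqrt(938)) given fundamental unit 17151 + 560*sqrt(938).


epsilon = 17151 + 560*sqrt(938)
= 34302.0000
R = ln(34302.0000)
= 10.4430

10.4430


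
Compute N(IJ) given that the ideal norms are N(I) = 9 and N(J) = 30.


N(IJ) = N(I) * N(J)
= 9 * 30
= 270

270


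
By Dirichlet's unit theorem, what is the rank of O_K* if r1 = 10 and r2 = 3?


By Dirichlet's unit theorem:
rank = r1 + r2 - 1
= 10 + 3 - 1
= 12

12


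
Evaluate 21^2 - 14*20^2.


x^2 - d*y^2
= 21^2 - 14*20^2
= 441 - 5600
= -5159

-5159


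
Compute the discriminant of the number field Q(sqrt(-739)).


For K = Q(sqrt(d)) with d squarefree: disc(K) = d if d = 1 mod 4, and disc(K) = 4d if d = 2 or 3 mod 4.
Here d = -739, and d mod 4 = 1.
d = 1 mod 4 (O_K = Z[(1+sqrt(d))/2]), so disc(K) = d = -739

-739


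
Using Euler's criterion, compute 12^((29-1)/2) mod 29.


p = 29 is prime and the exponent is (p-1)/2 = 14, so by Euler's criterion 12^14 = (12/29) = +1 or -1 mod 29.
Compute by square-and-multiply:
  14 = 8 + 4 + 2 (binary 1110)
  Repeated squaring mod 29: 12^1 = 12, 12^2 = 28, 12^4 = 1, 12^8 = 1
  12^14 = 12^8 * 12^4 * 12^2 = 1 * 1 * 28 mod 29
    1 * 1 = 1 = 1 mod 29
    1 * 28 = 28 = 28 mod 29
  12^14 = 28 mod 29
Result 28 = p - 1 = -1 mod 29: 12 is a quadratic non-residue mod 29. As a residue in [0, p-1] the value is 28.
12^14 mod 29 = 28

28


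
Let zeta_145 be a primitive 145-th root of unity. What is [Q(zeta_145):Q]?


The degree equals Euler's totient phi(145).
145 = 5 * 29
phi(145) = 112

112


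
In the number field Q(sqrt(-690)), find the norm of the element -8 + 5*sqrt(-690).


N(a + b*sqrt(d)) = a^2 - d*b^2
= (-8)^2 - (-690)*(5)^2
= 64 + 17250
= 17314

17314


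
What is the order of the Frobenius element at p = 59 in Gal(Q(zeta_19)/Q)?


The Frobenius at p in Gal(Q(zeta_n)/Q) = (Z/nZ)* is the class of p, so its order is ord_19(59), the smallest k >= 1 with 59^k = 1 mod 19.
n = 19 = 19, phi(19) = 18; the order divides phi(n).
Divisors of 18: 1, 2, 3, 6, 9, 18
Repeated squaring mod 19: 59^1 = 2, 59^2 = 4, 59^4 = 16, 59^8 = 9, 59^16 = 5
Test divisors in increasing order:
  k=1: 59^1 = 2 mod 19
  k=2: 59^2 = 4 mod 19
  k=3: 59^3 = 4 * 2 = 8 mod 19
  k=6: 59^6 = 16 * 4 = 7 mod 19
  k=9: 59^9 = 9 * 2 = 18 mod 19
  k=18: 59^18 = 5 * 4 = 1 mod 19  <- first divisor giving 1
Order = 18

18


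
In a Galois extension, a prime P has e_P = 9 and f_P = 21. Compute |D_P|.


|D_P| = e * f
= 9 * 21
= 189

189


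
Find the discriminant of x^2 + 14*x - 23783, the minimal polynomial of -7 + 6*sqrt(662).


The element -7 + 6*sqrt(662) has minimal polynomial:
x^2 + 14*x - 23783
Discriminant = (14)^2 - 4*(-23783)
= 196 + 95132
= 95328

95328


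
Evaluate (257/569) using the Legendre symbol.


p = 569 is prime, so compute (257/569) with the reciprocity algorithm (Jacobi-symbol steps: pull out 2s via (2/n), flip via reciprocity, reduce):
  reciprocity: (257/569) -> +(569/257)
  reduce: (55/257)
  reciprocity: (55/257) -> +(257/55)
  reduce: (37/55)
  reciprocity: (37/55) -> +(55/37)
  reduce: (18/37)
  pull out 2: (2/37) = -1  (since 37 mod 8 = 5)
  reciprocity: (9/37) -> +(37/9)
  reduce: (1/9)
  (1/9) = 1
Product of signs = -1
(257/569) = -1

-1


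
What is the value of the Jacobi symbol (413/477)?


Compute (413/477) via quadratic reciprocity:
  reciprocity: (413/477) -> +(477/413)
  reduce: (64/413)
  pull out 2: (2/413) = -1  (since 413 mod 8 = 5)
  pull out 2: (2/413) = -1  (since 413 mod 8 = 5)
  pull out 2: (2/413) = -1  (since 413 mod 8 = 5)
  pull out 2: (2/413) = -1  (since 413 mod 8 = 5)
  pull out 2: (2/413) = -1  (since 413 mod 8 = 5)
  pull out 2: (2/413) = -1  (since 413 mod 8 = 5)
  (1/413) = 1
Product of signs = 1

1


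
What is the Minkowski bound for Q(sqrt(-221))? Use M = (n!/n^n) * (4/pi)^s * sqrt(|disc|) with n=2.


d = -221, d mod 4 = 3, so disc(K) = 4d = -884; |disc(K)| = 884
Imaginary quadratic field, so n = 2, s = r2 = 1, r1 = 0
M = (n!/n^n) * (4/pi)^s * sqrt(|disc(K)|) = (2!/2^2) * (4/pi)^1 * sqrt(884)
= 0.5 * 1.273240 * 29.732137
= 18.9281

18.9281


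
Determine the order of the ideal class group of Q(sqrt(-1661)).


K = Q(sqrt(-1661)). d mod 4 = 3, so D = disc(K) = 4d = -6644
h(K) equals the number of primitive reduced positive-definite forms (a, b, c) = a*x^2 + b*x*y + c*y^2 with b^2 - 4ac = D,
where reduced means |b| <= a <= c, with b >= 0 whenever |b| = a or a = c, and primitive means gcd(a, b, c) = 1.
Reduced forces 3a^2 <= |D| = 6644, so 1 <= a <= 47; b must have the parity of D, and c = (b^2 - D)/(4a) must be an integer >= a.
Enumerate a = 1..47, b in [-a, a]:
  a=1: (1, 0, 1661)  [1]
  a=2: (2, 2, 831)  [1]
  a=3: (3, -2, 554), (3, 2, 554)  [2]
  a=4: none
  a=5: (5, -4, 333), (5, 4, 333)  [2]
  a=6: (6, -2, 277), (6, 2, 277)  [2]
  a=7..8: none
  a=9: (9, -4, 185), (9, 4, 185)  [2]
  a=10: (10, -6, 167), (10, 6, 167)  [2]
  a=11: (11, 0, 151)  [1]
  a=12: none
  a=13: (13, -8, 129), (13, 8, 129)  [2]
  a=14: none
  a=15: (15, -14, 114), (15, -4, 111), (15, 4, 111), (15, 14, 114)  [4]
  a=16..17: none
  a=18: (18, -14, 95), (18, 14, 95)  [2]
  a=19: (19, -14, 90), (19, 14, 90)  [2]
  a=20..21: none
  a=22: (22, 22, 81)  [1]
  a=23: (23, -16, 75), (23, 16, 75)  [2]
  a=24: none
  a=25: (25, -16, 69), (25, 16, 69)  [2]
  a=26: (26, -18, 67), (26, 18, 67)  [2]
  a=27: (27, -22, 66), (27, 22, 66)  [2]
  a=28..29: none
  a=30: (30, -26, 61), (30, -14, 57), (30, 14, 57), (30, 26, 61)  [4]
  a=31..32: none
  a=33: (33, -22, 54), (33, 22, 54)  [2]
  a=34..36: none
  a=37: (37, -4, 45), (37, 4, 45)  [2]
  a=38: (38, -14, 45), (38, 14, 45)  [2]
  a=39: (39, -34, 50), (39, -8, 43), (39, 8, 43), (39, 34, 50)  [4]
  a=40: none
  a=41: (41, -30, 46), (41, 30, 46)  [2]
  a=42..47: none
Total reduced forms: 1 + 1 + 2 + 2 + 2 + 2 + 2 + 1 + 2 + 4 + 2 + 2 + 1 + 2 + 2 + 2 + 2 + 4 + 2 + 2 + 2 + 4 + 2 = 48
h = 48

48


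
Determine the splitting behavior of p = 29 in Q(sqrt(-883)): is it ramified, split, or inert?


K = Q(sqrt(-883)). Since d mod 4 = 1, disc(K) = -883.
Check p | disc: -883 mod 29 = 16.
p does not divide disc. Compute Legendre symbol (d/p):
16^((29-1)/2) mod 29 = 1
(d/p) = 1, so p splits: (p) = P*P' with e=1, f=1, g=2.
Therefore p is split.

split


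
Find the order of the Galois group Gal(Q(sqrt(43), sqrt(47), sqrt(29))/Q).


The 3 square roots of distinct primes are multiplicatively independent over Q,
so [K:Q] = 2^3 and Gal(K/Q) is isomorphic to (Z/2Z)^3.
|Gal| = 2^3 = 8

8


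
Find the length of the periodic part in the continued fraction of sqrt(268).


Run the CF algorithm for sqrt(268).
a_0 = floor(sqrt(268)) = 16; set m_0=0, q_0=1.
Recurrence: m' = q*a - m,  q' = (d - m'^2)/q,  a' = floor((a_0 + m')/q').
  step 1: m=16, q=12, a=2
  step 2: m=8, q=17, a=1
  step 3: m=9, q=11, a=2
  step 4: m=13, q=9, a=3
  step 5: m=14, q=8, a=3
  step 6: m=10, q=21, a=1
  step 7: m=11, q=7, a=3
  step 8: m=10, q=24, a=1
  step 9: m=14, q=3, a=10
  step 10: m=16, q=4, a=8
  step 11: m=16, q=3, a=10
  step 12: m=14, q=24, a=1
  step 13: m=10, q=7, a=3
  step 14: m=11, q=21, a=1
  step 15: m=10, q=8, a=3
  step 16: m=14, q=9, a=3
  step 17: m=13, q=11, a=2
  step 18: m=9, q=17, a=1
  step 19: m=8, q=12, a=2
  step 20: m=16, q=1, a=32
a_20 = 2*a_0 = 32, so the period closes here.
sqrt(268) = [16; 2, 1, 2, 3, 3, 1, 3, 1, 10, 8, 10, 1, 3, 1, 3, 3, 2, 1, 2, 32]
Period length = 20

20


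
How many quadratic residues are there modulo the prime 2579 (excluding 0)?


For prime p, the number of non-zero quadratic residues is (p-1)/2.
= (2579-1)/2
= 1289

1289


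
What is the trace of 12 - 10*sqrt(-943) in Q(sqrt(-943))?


Tr(a + b*sqrt(d)) = (a + b*sqrt(d)) + (a - b*sqrt(d)) = 2a
= 2 * (12)
= 24

24


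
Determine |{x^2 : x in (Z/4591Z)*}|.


For prime p, the number of non-zero quadratic residues is (p-1)/2.
= (4591-1)/2
= 2295

2295


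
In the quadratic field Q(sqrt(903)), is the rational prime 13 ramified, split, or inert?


K = Q(sqrt(903)). Since d mod 4 = 3, disc(K) = 3612.
Check p | disc: 3612 mod 13 = 11.
p does not divide disc. Compute Legendre symbol (d/p):
6^((13-1)/2) mod 13 = -1
(d/p) = -1, so p is inert: (p) stays prime with e=1, f=2, g=1.
Therefore p is inert.

inert


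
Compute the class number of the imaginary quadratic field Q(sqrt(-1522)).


K = Q(sqrt(-1522)). d mod 4 = 2, so D = disc(K) = 4d = -6088
h(K) equals the number of primitive reduced positive-definite forms (a, b, c) = a*x^2 + b*x*y + c*y^2 with b^2 - 4ac = D,
where reduced means |b| <= a <= c, with b >= 0 whenever |b| = a or a = c, and primitive means gcd(a, b, c) = 1.
Reduced forces 3a^2 <= |D| = 6088, so 1 <= a <= 45; b must have the parity of D, and c = (b^2 - D)/(4a) must be an integer >= a.
Enumerate a = 1..45, b in [-a, a]:
  a=1: (1, 0, 1522)  [1]
  a=2: (2, 0, 761)  [1]
  a=3..6: none
  a=7: (7, -4, 218), (7, 4, 218)  [2]
  a=8..12: none
  a=13: (13, -10, 119), (13, 10, 119)  [2]
  a=14: (14, -4, 109), (14, 4, 109)  [2]
  a=15..16: none
  a=17: (17, -10, 91), (17, 10, 91)  [2]
  a=18: none
  a=19: (19, -12, 82), (19, 12, 82)  [2]
  a=20..25: none
  a=26: (26, -16, 61), (26, 16, 61)  [2]
  a=27..30: none
  a=31: (31, -22, 53), (31, 22, 53)  [2]
  a=32..33: none
  a=34: (34, -24, 49), (34, 24, 49)  [2]
  a=35..37: none
  a=38: (38, -12, 41), (38, 12, 41)  [2]
  a=39..45: none
Total reduced forms: 1 + 1 + 2 + 2 + 2 + 2 + 2 + 2 + 2 + 2 + 2 = 20
h = 20

20


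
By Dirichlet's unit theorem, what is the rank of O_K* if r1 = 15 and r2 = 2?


By Dirichlet's unit theorem:
rank = r1 + r2 - 1
= 15 + 2 - 1
= 16

16


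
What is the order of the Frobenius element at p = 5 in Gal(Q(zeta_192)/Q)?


The Frobenius at p in Gal(Q(zeta_n)/Q) = (Z/nZ)* is the class of p, so its order is ord_192(5), the smallest k >= 1 with 5^k = 1 mod 192.
n = 192 = 2^6 * 3, phi(192) = 64; the order divides phi(n).
Divisors of 64: 1, 2, 4, 8, 16, 32, 64
Repeated squaring mod 192: 5^1 = 5, 5^2 = 25, 5^4 = 49, 5^8 = 97, 5^16 = 1, 5^32 = 1, 5^64 = 1
Test divisors in increasing order:
  k=1: 5^1 = 5 mod 192
  k=2: 5^2 = 25 mod 192
  k=4: 5^4 = 49 mod 192
  k=8: 5^8 = 97 mod 192
  k=16: 5^16 = 1 mod 192  <- first divisor giving 1
Order = 16

16


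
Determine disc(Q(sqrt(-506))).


For K = Q(sqrt(d)) with d squarefree: disc(K) = d if d = 1 mod 4, and disc(K) = 4d if d = 2 or 3 mod 4.
Here d = -506, and d mod 4 = 2.
d = 2 mod 4, not 1 (O_K = Z[sqrt(d)]), so disc(K) = 4d = 4 * (-506) = -2024

-2024


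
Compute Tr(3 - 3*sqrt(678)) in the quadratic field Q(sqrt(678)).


Tr(a + b*sqrt(d)) = (a + b*sqrt(d)) + (a - b*sqrt(d)) = 2a
= 2 * (3)
= 6

6


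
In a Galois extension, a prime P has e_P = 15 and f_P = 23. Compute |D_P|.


|D_P| = e * f
= 15 * 23
= 345

345


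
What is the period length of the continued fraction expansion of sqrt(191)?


Run the CF algorithm for sqrt(191).
a_0 = floor(sqrt(191)) = 13; set m_0=0, q_0=1.
Recurrence: m' = q*a - m,  q' = (d - m'^2)/q,  a' = floor((a_0 + m')/q').
  step 1: m=13, q=22, a=1
  step 2: m=9, q=5, a=4
  step 3: m=11, q=14, a=1
  step 4: m=3, q=13, a=1
  step 5: m=10, q=7, a=3
  step 6: m=11, q=10, a=2
  step 7: m=9, q=11, a=2
  step 8: m=13, q=2, a=13
  step 9: m=13, q=11, a=2
  step 10: m=9, q=10, a=2
  step 11: m=11, q=7, a=3
  step 12: m=10, q=13, a=1
  step 13: m=3, q=14, a=1
  step 14: m=11, q=5, a=4
  step 15: m=9, q=22, a=1
  step 16: m=13, q=1, a=26
a_16 = 2*a_0 = 26, so the period closes here.
sqrt(191) = [13; 1, 4, 1, 1, 3, 2, 2, 13, 2, 2, 3, 1, 1, 4, 1, 26]
Period length = 16

16


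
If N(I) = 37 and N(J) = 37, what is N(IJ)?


N(IJ) = N(I) * N(J)
= 37 * 37
= 1369

1369


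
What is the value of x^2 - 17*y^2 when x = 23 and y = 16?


x^2 - d*y^2
= 23^2 - 17*16^2
= 529 - 4352
= -3823

-3823


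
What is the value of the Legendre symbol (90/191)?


p = 191 is prime, so compute (90/191) with the reciprocity algorithm (Jacobi-symbol steps: pull out 2s via (2/n), flip via reciprocity, reduce):
  pull out 2: (2/191) = +1  (since 191 mod 8 = 7)
  reciprocity: (45/191) -> +(191/45)
  reduce: (11/45)
  reciprocity: (11/45) -> +(45/11)
  reduce: (1/11)
  (1/11) = 1
Product of signs = 1
(90/191) = 1

1


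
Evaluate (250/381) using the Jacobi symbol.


Compute (250/381) via quadratic reciprocity:
  pull out 2: (2/381) = -1  (since 381 mod 8 = 5)
  reciprocity: (125/381) -> +(381/125)
  reduce: (6/125)
  pull out 2: (2/125) = -1  (since 125 mod 8 = 5)
  reciprocity: (3/125) -> +(125/3)
  reduce: (2/3)
  pull out 2: (2/3) = -1  (since 3 mod 8 = 3)
  (1/3) = 1
Product of signs = -1

-1


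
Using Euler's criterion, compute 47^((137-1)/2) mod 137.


p = 137 is prime and the exponent is (p-1)/2 = 68, so by Euler's criterion 47^68 = (47/137) = +1 or -1 mod 137.
Compute by square-and-multiply:
  68 = 64 + 4 (binary 1000100)
  Repeated squaring mod 137: 47^1 = 47, 47^2 = 17, 47^4 = 15, 47^8 = 88, 47^16 = 72, 47^32 = 115, 47^64 = 73
  47^68 = 47^64 * 47^4 = 73 * 15 mod 137
    73 * 15 = 1095 = 136 mod 137
  47^68 = 136 mod 137
Result 136 = p - 1 = -1 mod 137: 47 is a quadratic non-residue mod 137. As a residue in [0, p-1] the value is 136.
47^68 mod 137 = 136

136


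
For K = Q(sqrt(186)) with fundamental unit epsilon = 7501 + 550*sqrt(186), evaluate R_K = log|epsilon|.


epsilon = 7501 + 550*sqrt(186)
= 15001.9999
R = ln(15001.9999)
= 9.6159

9.6159


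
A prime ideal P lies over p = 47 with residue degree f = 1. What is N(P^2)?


N(P^a) = p^(a*f)
= 47^(2*1)
= 47^2
= 2209

2209


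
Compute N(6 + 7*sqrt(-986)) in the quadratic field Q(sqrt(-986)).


N(a + b*sqrt(d)) = a^2 - d*b^2
= (6)^2 - (-986)*(7)^2
= 36 + 48314
= 48350

48350


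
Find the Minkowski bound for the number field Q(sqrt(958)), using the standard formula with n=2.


d = 958, d mod 4 = 2, so disc(K) = 4d = 3832; |disc(K)| = 3832
Real quadratic field, so n = 2, s = r2 = 0, r1 = 2
M = (n!/n^n) * (4/pi)^s * sqrt(|disc(K)|) = (2!/2^2) * (4/pi)^0 * sqrt(3832)
= 0.5 * 1.000000 * 61.903150
= 30.9516

30.9516


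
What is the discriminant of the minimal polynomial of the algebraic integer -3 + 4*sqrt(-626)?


The element -3 + 4*sqrt(-626) has minimal polynomial:
x^2 + 6*x + 10025
Discriminant = (6)^2 - 4*(10025)
= 36 - 40100
= -40064

-40064


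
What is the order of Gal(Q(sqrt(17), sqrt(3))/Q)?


The 2 square roots of distinct primes are multiplicatively independent over Q,
so [K:Q] = 2^2 and Gal(K/Q) is isomorphic to (Z/2Z)^2.
|Gal| = 2^2 = 4

4


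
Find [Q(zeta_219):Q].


The degree equals Euler's totient phi(219).
219 = 3 * 73
phi(219) = 144

144


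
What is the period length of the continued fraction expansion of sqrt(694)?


Run the CF algorithm for sqrt(694).
a_0 = floor(sqrt(694)) = 26; set m_0=0, q_0=1.
Recurrence: m' = q*a - m,  q' = (d - m'^2)/q,  a' = floor((a_0 + m')/q').
  step 1: m=26, q=18, a=2
  step 2: m=10, q=33, a=1
  step 3: m=23, q=5, a=9
  step 4: m=22, q=42, a=1
  step 5: m=20, q=7, a=6
  step 6: m=22, q=30, a=1
  step 7: m=8, q=21, a=1
  step 8: m=13, q=25, a=1
  step 9: m=12, q=22, a=1
  step 10: m=10, q=27, a=1
  step 11: m=17, q=15, a=2
  step 12: m=13, q=35, a=1
  step 13: m=22, q=6, a=8
  step 14: m=26, q=3, a=17
  step 15: m=25, q=23, a=2
  step 16: m=21, q=11, a=4
  step 17: m=23, q=15, a=3
  step 18: m=22, q=14, a=3
  step 19: m=20, q=21, a=2
  step 20: m=22, q=10, a=4
  step 21: m=18, q=37, a=1
  step 22: m=19, q=9, a=5
  step 23: m=26, q=2, a=26
  step 24: m=26, q=9, a=5
  step 25: m=19, q=37, a=1
  step 26: m=18, q=10, a=4
  step 27: m=22, q=21, a=2
  step 28: m=20, q=14, a=3
  step 29: m=22, q=15, a=3
  step 30: m=23, q=11, a=4
  step 31: m=21, q=23, a=2
  step 32: m=25, q=3, a=17
  step 33: m=26, q=6, a=8
  step 34: m=22, q=35, a=1
  step 35: m=13, q=15, a=2
  step 36: m=17, q=27, a=1
  step 37: m=10, q=22, a=1
  step 38: m=12, q=25, a=1
  step 39: m=13, q=21, a=1
  step 40: m=8, q=30, a=1
  step 41: m=22, q=7, a=6
  step 42: m=20, q=42, a=1
  step 43: m=22, q=5, a=9
  step 44: m=23, q=33, a=1
  step 45: m=10, q=18, a=2
  step 46: m=26, q=1, a=52
a_46 = 2*a_0 = 52, so the period closes here.
sqrt(694) = [26; 2, 1, 9, 1, 6, 1, 1, 1, 1, 1, 2, 1, 8, 17, 2, 4, 3, 3, 2, 4, 1, 5, 26, 5, 1, 4, 2, 3, 3, 4, 2, 17, 8, 1, 2, 1, 1, 1, 1, 1, 6, 1, 9, 1, 2, 52]
Period length = 46

46


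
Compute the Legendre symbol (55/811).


p = 811 is prime, so compute (55/811) with the reciprocity algorithm (Jacobi-symbol steps: pull out 2s via (2/n), flip via reciprocity, reduce):
  reciprocity: (55/811) -> -(811/55)
  reduce: (41/55)
  reciprocity: (41/55) -> +(55/41)
  reduce: (14/41)
  pull out 2: (2/41) = +1  (since 41 mod 8 = 1)
  reciprocity: (7/41) -> +(41/7)
  reduce: (6/7)
  pull out 2: (2/7) = +1  (since 7 mod 8 = 7)
  reciprocity: (3/7) -> -(7/3)
  reduce: (1/3)
  (1/3) = 1
Product of signs = 1
(55/811) = 1

1


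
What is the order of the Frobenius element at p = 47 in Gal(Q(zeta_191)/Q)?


The Frobenius at p in Gal(Q(zeta_n)/Q) = (Z/nZ)* is the class of p, so its order is ord_191(47), the smallest k >= 1 with 47^k = 1 mod 191.
n = 191 = 191, phi(191) = 190; the order divides phi(n).
Divisors of 190: 1, 2, 5, 10, 19, 38, 95, 190
Repeated squaring mod 191: 47^1 = 47, 47^2 = 108, 47^4 = 13, 47^8 = 169, 47^16 = 102, 47^32 = 90, 47^64 = 78, 47^128 = 163
Test divisors in increasing order:
  k=1: 47^1 = 47 mod 191
  k=2: 47^2 = 108 mod 191
  k=5: 47^5 = 13 * 47 = 38 mod 191
  k=10: 47^10 = 169 * 108 = 107 mod 191
  k=19: 47^19 = 102 * 108 * 47 = 142 mod 191
  k=38: 47^38 = 90 * 13 * 108 = 109 mod 191
  k=95: 47^95 = 78 * 102 * 169 * 13 * 108 * 47 = 190 mod 191
  k=190: 47^190 = 163 * 90 * 102 * 169 * 13 * 108 = 1 mod 191  <- first divisor giving 1
Order = 190

190
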